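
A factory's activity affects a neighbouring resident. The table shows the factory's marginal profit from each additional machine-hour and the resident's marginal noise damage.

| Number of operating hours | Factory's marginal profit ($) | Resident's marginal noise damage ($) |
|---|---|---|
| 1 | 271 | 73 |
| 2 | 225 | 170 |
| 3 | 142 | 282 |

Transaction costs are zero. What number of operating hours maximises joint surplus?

Bargaining reaches the level where marginal profit last exceeds marginal noise damage.
That holds through level 2 (225 ≥ 170) but not at 3 (142 < 282).

2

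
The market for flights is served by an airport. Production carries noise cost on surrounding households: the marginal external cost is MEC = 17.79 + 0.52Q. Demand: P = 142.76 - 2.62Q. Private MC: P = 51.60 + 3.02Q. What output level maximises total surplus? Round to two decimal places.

Q* = 11.91

Social marginal cost = private MC + MEC = 69.39 + 3.54Q.
Set SMC = demand: 69.39 + 3.54Q = 142.76 - 2.62Q → Q* = 11.9107.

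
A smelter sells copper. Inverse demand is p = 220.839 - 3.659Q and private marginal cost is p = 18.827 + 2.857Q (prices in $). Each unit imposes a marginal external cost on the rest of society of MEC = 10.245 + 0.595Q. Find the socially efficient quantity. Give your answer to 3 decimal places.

Q* = 26.968

Social marginal cost = private MC + MEC = 29.072 + 3.452Q.
Set SMC = demand: 29.072 + 3.452Q = 220.839 - 3.659Q → Q* = 26.9677.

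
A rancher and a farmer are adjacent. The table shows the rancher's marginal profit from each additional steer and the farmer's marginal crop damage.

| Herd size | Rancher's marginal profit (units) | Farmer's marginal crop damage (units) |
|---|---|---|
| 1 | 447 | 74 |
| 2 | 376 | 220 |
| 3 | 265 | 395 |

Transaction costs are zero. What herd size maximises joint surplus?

2

Bargaining reaches the level where marginal profit last exceeds marginal crop damage.
That holds through level 2 (376 ≥ 220) but not at 3 (265 < 395).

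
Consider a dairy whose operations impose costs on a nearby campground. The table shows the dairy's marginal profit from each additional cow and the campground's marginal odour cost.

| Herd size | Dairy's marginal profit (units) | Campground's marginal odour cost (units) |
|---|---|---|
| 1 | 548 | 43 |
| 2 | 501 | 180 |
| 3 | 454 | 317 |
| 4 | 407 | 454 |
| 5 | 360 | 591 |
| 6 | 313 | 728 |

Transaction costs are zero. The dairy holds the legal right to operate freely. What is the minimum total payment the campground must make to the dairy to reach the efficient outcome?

Left alone the dairy would choose level 6 (marginal profit stays positive).
Efficient level: k* = 3 (marginal profit ≥ marginal odour cost through 3).
The campground must at least cover the dairy's forgone profit from cutting 6→3: 407 + 360 + 313 = 1080.

1080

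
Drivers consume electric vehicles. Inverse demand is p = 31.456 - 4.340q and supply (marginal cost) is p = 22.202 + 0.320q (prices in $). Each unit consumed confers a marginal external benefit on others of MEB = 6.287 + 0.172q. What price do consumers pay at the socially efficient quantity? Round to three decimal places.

P = $16.427

Social marginal benefit = demand + MEB = 37.743 - 4.168q.
Set SMB = MC: 37.743 - 4.168q = 22.202 + 0.320q → q* = 3.4628.
Consumer price on the demand curve at q*: 31.456 − 4.340×3.4628 = 16.4274.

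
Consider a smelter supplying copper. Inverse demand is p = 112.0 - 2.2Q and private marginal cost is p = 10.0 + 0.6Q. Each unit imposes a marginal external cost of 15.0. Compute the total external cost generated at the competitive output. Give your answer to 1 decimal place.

Market equilibrium (private): 10.0 + 0.6Q = 112.0 - 2.2Q → Q_m = 36.4286.
Total external cost = MEC × Q_m = 15.0 × 36.4286 = 546.4290.

546.4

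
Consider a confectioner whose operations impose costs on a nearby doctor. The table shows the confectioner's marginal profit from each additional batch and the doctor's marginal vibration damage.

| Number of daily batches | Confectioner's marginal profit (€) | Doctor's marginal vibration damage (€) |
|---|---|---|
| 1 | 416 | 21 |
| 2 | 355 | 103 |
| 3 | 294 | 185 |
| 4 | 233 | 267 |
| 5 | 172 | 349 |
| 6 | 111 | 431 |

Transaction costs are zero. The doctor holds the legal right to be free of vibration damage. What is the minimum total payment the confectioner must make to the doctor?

Efficient level: marginal profit ≥ marginal vibration damage through level 3, so k* = 3.
With the doctor holding the right, the confectioner must at least compensate total damage at k*: 21 + 103 + 185 = 309.

€309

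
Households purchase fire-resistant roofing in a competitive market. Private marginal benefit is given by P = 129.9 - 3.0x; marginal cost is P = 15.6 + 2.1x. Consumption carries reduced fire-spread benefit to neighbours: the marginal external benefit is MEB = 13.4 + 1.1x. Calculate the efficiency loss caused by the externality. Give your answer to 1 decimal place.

DWL = 181.0

Market equilibrium (private): 15.6 + 2.1x = 129.9 - 3.0x → x_m = 22.4118.
Social marginal benefit = demand + MEB = 143.3 - 1.9x.
Set SMB = MC: 143.3 - 1.9x = 15.6 + 2.1x → x* = 31.9250.
The welfare-loss triangle has base |x_m − x*| and height MEB(x_m) (the vertical gap between SMB and MC is zero at x* and MEB at x_m).
DWL = ½ × 9.5132 × 38.0529 = 181.0024.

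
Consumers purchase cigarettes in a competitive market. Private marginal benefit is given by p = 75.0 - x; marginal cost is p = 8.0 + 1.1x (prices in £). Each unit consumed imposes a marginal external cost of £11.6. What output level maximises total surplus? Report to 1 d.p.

x* = 26.4

Social marginal benefit = demand − MEC = 63.4 - x.
Set SMB = MC: 63.4 - x = 8.0 + 1.1x → x* = 26.3810.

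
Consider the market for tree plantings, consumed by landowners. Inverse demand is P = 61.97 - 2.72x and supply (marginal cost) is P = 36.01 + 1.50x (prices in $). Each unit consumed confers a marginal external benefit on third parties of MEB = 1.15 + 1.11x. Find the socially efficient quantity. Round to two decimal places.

x* = 8.72

Social marginal benefit = demand + MEB = 63.12 - 1.61x.
Set SMB = MC: 63.12 - 1.61x = 36.01 + 1.50x → x* = 8.7170.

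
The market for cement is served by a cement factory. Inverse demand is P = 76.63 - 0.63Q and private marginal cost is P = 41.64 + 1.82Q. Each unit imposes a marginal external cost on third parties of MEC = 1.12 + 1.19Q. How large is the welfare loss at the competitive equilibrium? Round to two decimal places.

DWL = 45.08

Market equilibrium (private): 41.64 + 1.82Q = 76.63 - 0.63Q → Q_m = 14.2816.
Social marginal cost = private MC + MEC = 42.76 + 3.01Q.
Set SMC = demand: 42.76 + 3.01Q = 76.63 - 0.63Q → Q* = 9.3049.
Height of the DWL triangle at Q_m is SMC(Q_m) − demand(Q_m) = MEC(Q_m) = 18.1151.
DWL = ½ × 4.9767 × 18.1151 = 45.0767.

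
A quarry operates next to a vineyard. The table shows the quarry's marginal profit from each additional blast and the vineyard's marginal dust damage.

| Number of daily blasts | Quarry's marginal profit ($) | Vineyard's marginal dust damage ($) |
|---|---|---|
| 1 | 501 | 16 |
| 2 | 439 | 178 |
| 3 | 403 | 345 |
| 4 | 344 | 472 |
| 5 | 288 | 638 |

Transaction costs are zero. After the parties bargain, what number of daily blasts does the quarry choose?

Bargaining reaches the level where marginal profit last exceeds marginal dust damage.
That holds through level 3 (403 ≥ 345) but not at 4 (344 < 472).

3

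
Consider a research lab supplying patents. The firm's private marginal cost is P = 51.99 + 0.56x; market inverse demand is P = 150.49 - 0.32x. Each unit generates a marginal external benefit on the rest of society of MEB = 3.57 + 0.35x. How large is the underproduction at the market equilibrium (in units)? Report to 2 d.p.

80.65 units

Market equilibrium (private): 51.99 + 0.56x = 150.49 - 0.32x → x_m = 111.9318.
Social marginal cost = private MC − MEB = 48.42 + 0.21x.
Set SMC = demand: 48.42 + 0.21x = 150.49 - 0.32x → x* = 192.5849.
Gap = |111.9318 − 192.5849| = 80.6531.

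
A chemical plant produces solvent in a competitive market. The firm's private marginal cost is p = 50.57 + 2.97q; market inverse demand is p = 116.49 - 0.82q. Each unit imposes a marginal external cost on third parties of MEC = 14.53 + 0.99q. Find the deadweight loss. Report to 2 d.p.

Market equilibrium (private): 50.57 + 2.97q = 116.49 - 0.82q → q_m = 17.3931.
Social marginal cost = private MC + MEC = 65.10 + 3.96q.
Set SMC = demand: 65.10 + 3.96q = 116.49 - 0.82q → q* = 10.7510.
The welfare-loss triangle has base |q_m − q*| and height MEC(q_m) (the vertical gap between SMC and demand is zero at q* and MEC at q_m).
DWL = ½ × 6.6421 × 31.7492 = 105.4407.

DWL = 105.44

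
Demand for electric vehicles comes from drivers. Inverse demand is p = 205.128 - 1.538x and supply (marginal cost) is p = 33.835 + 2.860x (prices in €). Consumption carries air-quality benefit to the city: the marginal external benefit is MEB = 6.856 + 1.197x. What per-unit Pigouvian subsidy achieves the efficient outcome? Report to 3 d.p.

Social marginal benefit = demand + MEB = 211.984 - 0.341x.
Set SMB = MC: 211.984 - 0.341x = 33.835 + 2.860x → x* = 55.6542.
The Pigouvian subsidy equals MEB at x*: 6.856 + 1.197×55.6542 = 73.4741.

subsidy = €73.474 per unit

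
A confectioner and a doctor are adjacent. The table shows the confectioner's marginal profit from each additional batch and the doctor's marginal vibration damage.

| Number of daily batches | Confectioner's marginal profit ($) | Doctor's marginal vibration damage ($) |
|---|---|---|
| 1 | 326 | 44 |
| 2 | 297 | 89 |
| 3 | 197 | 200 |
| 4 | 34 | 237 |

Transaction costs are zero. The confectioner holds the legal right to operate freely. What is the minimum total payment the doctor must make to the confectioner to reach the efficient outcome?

Left alone the confectioner would choose level 4 (marginal profit stays positive).
Efficient level: k* = 2 (marginal profit ≥ marginal vibration damage through 2).
The doctor must at least cover the confectioner's forgone profit from cutting 4→2: 197 + 34 = 231.

$231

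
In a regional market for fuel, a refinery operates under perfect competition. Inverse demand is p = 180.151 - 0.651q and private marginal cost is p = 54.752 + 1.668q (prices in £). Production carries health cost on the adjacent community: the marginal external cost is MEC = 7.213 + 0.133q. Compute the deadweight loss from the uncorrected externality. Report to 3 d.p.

DWL = £42.313

Market equilibrium (private): 54.752 + 1.668q = 180.151 - 0.651q → q_m = 54.0746.
Social marginal cost = private MC + MEC = 61.965 + 1.801q.
Set SMC = demand: 61.965 + 1.801q = 180.151 - 0.651q → q* = 48.1998.
The welfare-loss triangle has base |q_m − q*| and height MEC(q_m) (the vertical gap between SMC and demand is zero at q* and MEC at q_m).
DWL = ½ × 5.8748 × 14.4049 = 42.3130.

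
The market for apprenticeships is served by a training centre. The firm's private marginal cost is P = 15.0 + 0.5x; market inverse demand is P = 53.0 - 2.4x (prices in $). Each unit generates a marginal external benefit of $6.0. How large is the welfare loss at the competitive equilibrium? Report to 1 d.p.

Market equilibrium (private): 15.0 + 0.5x = 53.0 - 2.4x → x_m = 13.1034.
Social marginal cost = private MC − MEB = 9.0 + 0.5x.
Set SMC = demand: 9.0 + 0.5x = 53.0 - 2.4x → x* = 15.1724.
Between x* and x_m the wedge demand − SMC runs linearly from 0 to MEB(x_m), so the loss is a triangle.
DWL = ½ × 2.0690 × 6.0000 = 6.2070.

DWL = $6.2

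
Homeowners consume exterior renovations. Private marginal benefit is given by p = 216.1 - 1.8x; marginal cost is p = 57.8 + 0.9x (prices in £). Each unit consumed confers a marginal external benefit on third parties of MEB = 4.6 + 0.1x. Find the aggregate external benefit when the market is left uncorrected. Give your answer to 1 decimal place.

£441.6

Market equilibrium (private): 57.8 + 0.9x = 216.1 - 1.8x → x_m = 58.6296.
Total external benefit = ∫₀^{x_m} (4.6 + 0.1x) dx = 4.6×58.6296 + ½×0.1×58.6296² = 441.5677.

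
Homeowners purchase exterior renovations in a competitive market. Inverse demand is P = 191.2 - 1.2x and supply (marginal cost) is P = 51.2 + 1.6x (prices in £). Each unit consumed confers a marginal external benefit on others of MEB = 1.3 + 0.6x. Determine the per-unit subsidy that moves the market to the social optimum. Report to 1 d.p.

subsidy = £39.8 per unit

Social marginal benefit = demand + MEB = 192.5 - 0.6x.
Set SMB = MC: 192.5 - 0.6x = 51.2 + 1.6x → x* = 64.2273.
The Pigouvian subsidy equals MEB at x*: 1.3 + 0.6×64.2273 = 39.8364.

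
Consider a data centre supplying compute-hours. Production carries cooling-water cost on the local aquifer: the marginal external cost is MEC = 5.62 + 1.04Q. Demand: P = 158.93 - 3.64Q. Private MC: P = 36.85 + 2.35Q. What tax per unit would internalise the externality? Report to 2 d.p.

tax = 22.85 per unit

Social marginal cost = private MC + MEC = 42.47 + 3.39Q.
Set SMC = demand: 42.47 + 3.39Q = 158.93 - 3.64Q → Q* = 16.5661.
The Pigouvian tax equals MEC at Q*: 5.62 + 1.04×16.5661 = 22.8487.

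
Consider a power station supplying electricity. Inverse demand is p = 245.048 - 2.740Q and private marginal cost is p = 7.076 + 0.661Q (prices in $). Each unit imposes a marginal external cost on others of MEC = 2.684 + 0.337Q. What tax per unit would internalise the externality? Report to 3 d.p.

tax = $23.896 per unit

Social marginal cost = private MC + MEC = 9.760 + 0.998Q.
Set SMC = demand: 9.760 + 0.998Q = 245.048 - 2.740Q → Q* = 62.9449.
The Pigouvian tax equals MEC at Q*: 2.684 + 0.337×62.9449 = 23.8964.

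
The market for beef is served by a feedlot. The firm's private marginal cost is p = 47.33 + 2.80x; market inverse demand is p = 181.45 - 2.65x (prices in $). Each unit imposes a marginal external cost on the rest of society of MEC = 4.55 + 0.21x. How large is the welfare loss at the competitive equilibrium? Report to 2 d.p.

Market equilibrium (private): 47.33 + 2.80x = 181.45 - 2.65x → x_m = 24.6092.
Social marginal cost = private MC + MEC = 51.88 + 3.01x.
Set SMC = demand: 51.88 + 3.01x = 181.45 - 2.65x → x* = 22.8922.
The welfare-loss triangle has base |x_m − x*| and height MEC(x_m) (the vertical gap between SMC and demand is zero at x* and MEC at x_m).
DWL = ½ × 1.7170 × 9.7179 = 8.3428.

DWL = $8.34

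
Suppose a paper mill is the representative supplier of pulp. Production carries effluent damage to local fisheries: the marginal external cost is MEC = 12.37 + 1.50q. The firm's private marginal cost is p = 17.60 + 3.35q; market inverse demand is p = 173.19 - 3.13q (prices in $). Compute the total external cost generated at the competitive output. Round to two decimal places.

Market equilibrium (private): 17.60 + 3.35q = 173.19 - 3.13q → q_m = 24.0108.
Total external cost = ∫₀^{q_m} (12.37 + 1.50q) dq = 12.37×24.0108 + ½×1.50×24.0108² = 729.4025.

$729.40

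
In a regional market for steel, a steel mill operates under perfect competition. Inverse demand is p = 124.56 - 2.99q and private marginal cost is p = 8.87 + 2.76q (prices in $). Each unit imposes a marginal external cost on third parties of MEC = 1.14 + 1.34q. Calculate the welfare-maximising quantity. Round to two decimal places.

Social marginal cost = private MC + MEC = 10.01 + 4.10q.
Set SMC = demand: 10.01 + 4.10q = 124.56 - 2.99q → q* = 16.1566.

q* = 16.16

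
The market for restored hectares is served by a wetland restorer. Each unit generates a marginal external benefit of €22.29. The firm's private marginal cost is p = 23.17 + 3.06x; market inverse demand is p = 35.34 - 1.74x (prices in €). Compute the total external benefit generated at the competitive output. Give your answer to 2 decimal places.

€56.51

Market equilibrium (private): 23.17 + 3.06x = 35.34 - 1.74x → x_m = 2.5354.
Total external benefit = MEB × x_m = 22.29 × 2.5354 = 56.5141.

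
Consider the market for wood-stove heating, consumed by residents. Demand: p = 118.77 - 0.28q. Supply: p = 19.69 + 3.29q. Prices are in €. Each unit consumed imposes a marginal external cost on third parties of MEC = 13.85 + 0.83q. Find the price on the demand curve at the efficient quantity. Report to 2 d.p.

P = €113.35

Social marginal benefit = demand − MEC = 104.92 - 1.11q.
Set SMB = MC: 104.92 - 1.11q = 19.69 + 3.29q → q* = 19.3705.
Consumer price on the demand curve at q*: 118.77 − 0.28×19.3705 = 113.3463.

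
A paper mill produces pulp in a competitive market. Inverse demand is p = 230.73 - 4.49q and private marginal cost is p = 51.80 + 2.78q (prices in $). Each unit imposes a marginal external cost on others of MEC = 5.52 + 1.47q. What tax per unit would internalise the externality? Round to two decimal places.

tax = $34.69 per unit

Social marginal cost = private MC + MEC = 57.32 + 4.25q.
Set SMC = demand: 57.32 + 4.25q = 230.73 - 4.49q → q* = 19.8410.
The Pigouvian tax equals MEC at q*: 5.52 + 1.47×19.8410 = 34.6863.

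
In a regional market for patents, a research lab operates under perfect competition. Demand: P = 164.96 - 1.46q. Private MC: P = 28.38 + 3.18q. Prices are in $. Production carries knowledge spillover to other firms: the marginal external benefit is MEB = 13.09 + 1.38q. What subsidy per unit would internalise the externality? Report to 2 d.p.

subsidy = $76.45 per unit

Social marginal cost = private MC − MEB = 15.29 + 1.80q.
Set SMC = demand: 15.29 + 1.80q = 164.96 - 1.46q → q* = 45.9110.
The Pigouvian subsidy equals MEB at q*: 13.09 + 1.38×45.9110 = 76.4472.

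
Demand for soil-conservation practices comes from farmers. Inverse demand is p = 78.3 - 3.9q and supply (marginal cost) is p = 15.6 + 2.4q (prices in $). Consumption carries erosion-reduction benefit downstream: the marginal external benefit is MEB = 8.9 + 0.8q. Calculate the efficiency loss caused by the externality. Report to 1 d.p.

Market equilibrium (private): 15.6 + 2.4q = 78.3 - 3.9q → q_m = 9.9524.
Social marginal benefit = demand + MEB = 87.2 - 3.1q.
Set SMB = MC: 87.2 - 3.1q = 15.6 + 2.4q → q* = 13.0182.
Height of the DWL triangle at q_m is SMB(q_m) − MC(q_m) = MEB(q_m) = 16.8619.
DWL = ½ × 3.0658 × 16.8619 = 25.8476.

DWL = $25.8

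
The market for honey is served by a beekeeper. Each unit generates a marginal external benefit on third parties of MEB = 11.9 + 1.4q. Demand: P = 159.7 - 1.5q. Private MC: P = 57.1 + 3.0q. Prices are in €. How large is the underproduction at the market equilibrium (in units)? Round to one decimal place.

Market equilibrium (private): 57.1 + 3.0q = 159.7 - 1.5q → q_m = 22.8000.
Social marginal cost = private MC − MEB = 45.2 + 1.6q.
Set SMC = demand: 45.2 + 1.6q = 159.7 - 1.5q → q* = 36.9355.
Gap = |22.8000 − 36.9355| = 14.1355.

14.1 units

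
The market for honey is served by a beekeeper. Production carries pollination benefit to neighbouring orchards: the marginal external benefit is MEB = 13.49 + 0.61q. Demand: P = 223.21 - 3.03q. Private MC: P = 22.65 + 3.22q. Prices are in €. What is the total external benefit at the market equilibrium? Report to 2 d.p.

Market equilibrium (private): 22.65 + 3.22q = 223.21 - 3.03q → q_m = 32.0896.
Total external benefit = ∫₀^{q_m} (13.49 + 0.61q) dq = 13.49×32.0896 + ½×0.61×32.0896² = 746.9601.

€746.96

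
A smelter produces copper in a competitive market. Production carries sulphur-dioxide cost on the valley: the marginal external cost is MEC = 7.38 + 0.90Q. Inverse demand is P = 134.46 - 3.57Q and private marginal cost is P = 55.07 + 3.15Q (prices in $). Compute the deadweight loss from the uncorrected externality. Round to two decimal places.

Market equilibrium (private): 55.07 + 3.15Q = 134.46 - 3.57Q → Q_m = 11.8140.
Social marginal cost = private MC + MEC = 62.45 + 4.05Q.
Set SMC = demand: 62.45 + 4.05Q = 134.46 - 3.57Q → Q* = 9.4501.
The welfare-loss triangle has base |Q_m − Q*| and height MEC(Q_m) (the vertical gap between SMC and demand is zero at Q* and MEC at Q_m).
DWL = ½ × 2.3639 × 18.0126 = 21.2900.

DWL = $21.29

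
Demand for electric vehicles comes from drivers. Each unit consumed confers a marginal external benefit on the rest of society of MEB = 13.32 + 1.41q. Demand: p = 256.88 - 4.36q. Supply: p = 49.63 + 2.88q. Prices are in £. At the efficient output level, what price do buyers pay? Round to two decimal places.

Social marginal benefit = demand + MEB = 270.20 - 2.95q.
Set SMB = MC: 270.20 - 2.95q = 49.63 + 2.88q → q* = 37.8336.
Consumer price on the demand curve at q*: 256.88 − 4.36×37.8336 = 91.9255.

P = £91.93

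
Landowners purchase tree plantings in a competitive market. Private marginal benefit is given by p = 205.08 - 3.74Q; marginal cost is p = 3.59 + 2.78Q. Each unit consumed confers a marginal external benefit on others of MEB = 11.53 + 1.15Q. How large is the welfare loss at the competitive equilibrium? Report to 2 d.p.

Market equilibrium (private): 3.59 + 2.78Q = 205.08 - 3.74Q → Q_m = 30.9034.
Social marginal benefit = demand + MEB = 216.61 - 2.59Q.
Set SMB = MC: 216.61 - 2.59Q = 3.59 + 2.78Q → Q* = 39.6685.
The loss is the area between SMB and MC from Q* to Q_m; with linear curves that's a triangle of height MEB(Q_m).
DWL = ½ × 8.7651 × 47.0689 = 206.2818.

DWL = 206.28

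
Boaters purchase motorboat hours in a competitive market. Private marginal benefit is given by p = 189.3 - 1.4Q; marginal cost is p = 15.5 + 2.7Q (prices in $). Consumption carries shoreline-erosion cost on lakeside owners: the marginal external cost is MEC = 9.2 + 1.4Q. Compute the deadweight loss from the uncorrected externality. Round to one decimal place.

DWL = $427.1

Market equilibrium (private): 15.5 + 2.7Q = 189.3 - 1.4Q → Q_m = 42.3902.
Social marginal benefit = demand − MEC = 180.1 - 2.8Q.
Set SMB = MC: 180.1 - 2.8Q = 15.5 + 2.7Q → Q* = 29.9273.
Height of the DWL triangle at Q_m is MC(Q_m) − SMB(Q_m) = MEC(Q_m) = 68.5463.
DWL = ½ × 12.4629 × 68.5463 = 427.1428.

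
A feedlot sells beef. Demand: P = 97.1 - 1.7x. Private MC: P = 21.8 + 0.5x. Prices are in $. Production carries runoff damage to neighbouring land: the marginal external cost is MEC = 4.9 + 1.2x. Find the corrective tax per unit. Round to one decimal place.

tax = $29.7 per unit

Social marginal cost = private MC + MEC = 26.7 + 1.7x.
Set SMC = demand: 26.7 + 1.7x = 97.1 - 1.7x → x* = 20.7059.
The Pigouvian tax equals MEC at x*: 4.9 + 1.2×20.7059 = 29.7471.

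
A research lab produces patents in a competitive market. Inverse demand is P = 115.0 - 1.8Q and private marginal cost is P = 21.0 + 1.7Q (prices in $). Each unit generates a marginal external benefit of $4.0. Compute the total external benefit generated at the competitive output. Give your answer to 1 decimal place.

$107.4

Market equilibrium (private): 21.0 + 1.7Q = 115.0 - 1.8Q → Q_m = 26.8571.
Total external benefit = MEB × Q_m = 4.0 × 26.8571 = 107.4284.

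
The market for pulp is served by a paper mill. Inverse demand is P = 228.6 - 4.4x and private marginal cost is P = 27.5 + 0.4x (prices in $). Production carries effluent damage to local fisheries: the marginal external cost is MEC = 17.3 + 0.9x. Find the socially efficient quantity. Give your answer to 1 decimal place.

x* = 32.2

Social marginal cost = private MC + MEC = 44.8 + 1.3x.
Set SMC = demand: 44.8 + 1.3x = 228.6 - 4.4x → x* = 32.2456.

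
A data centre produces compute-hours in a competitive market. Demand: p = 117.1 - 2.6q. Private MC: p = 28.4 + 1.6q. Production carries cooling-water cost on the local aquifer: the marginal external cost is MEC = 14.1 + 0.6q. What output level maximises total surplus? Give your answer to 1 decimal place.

q* = 15.5

Social marginal cost = private MC + MEC = 42.5 + 2.2q.
Set SMC = demand: 42.5 + 2.2q = 117.1 - 2.6q → q* = 15.5417.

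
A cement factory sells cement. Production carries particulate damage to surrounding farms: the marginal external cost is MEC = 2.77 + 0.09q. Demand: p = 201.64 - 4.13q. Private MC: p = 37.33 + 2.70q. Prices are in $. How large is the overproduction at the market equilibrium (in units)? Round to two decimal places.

Market equilibrium (private): 37.33 + 2.70q = 201.64 - 4.13q → q_m = 24.0571.
Social marginal cost = private MC + MEC = 40.10 + 2.79q.
Set SMC = demand: 40.10 + 2.79q = 201.64 - 4.13q → q* = 23.3439.
Gap = |24.0571 − 23.3439| = 0.7132.

0.71 units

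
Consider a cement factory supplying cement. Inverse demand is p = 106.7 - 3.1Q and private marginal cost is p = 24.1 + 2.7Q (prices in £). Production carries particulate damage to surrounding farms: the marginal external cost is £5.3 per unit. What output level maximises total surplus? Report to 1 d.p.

Social marginal cost = private MC + MEC = 29.4 + 2.7Q.
Set SMC = demand: 29.4 + 2.7Q = 106.7 - 3.1Q → Q* = 13.3276.

Q* = 13.3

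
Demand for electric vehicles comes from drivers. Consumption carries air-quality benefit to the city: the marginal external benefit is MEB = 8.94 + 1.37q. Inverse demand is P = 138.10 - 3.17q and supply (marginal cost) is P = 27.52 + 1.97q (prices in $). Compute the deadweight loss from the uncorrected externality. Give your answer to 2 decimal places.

DWL = $195.70

Market equilibrium (private): 27.52 + 1.97q = 138.10 - 3.17q → q_m = 21.5136.
Social marginal benefit = demand + MEB = 147.04 - 1.80q.
Set SMB = MC: 147.04 - 1.80q = 27.52 + 1.97q → q* = 31.7029.
Height of the DWL triangle at q_m is SMB(q_m) − MC(q_m) = MEB(q_m) = 38.4137.
DWL = ½ × 10.1893 × 38.4137 = 195.7044.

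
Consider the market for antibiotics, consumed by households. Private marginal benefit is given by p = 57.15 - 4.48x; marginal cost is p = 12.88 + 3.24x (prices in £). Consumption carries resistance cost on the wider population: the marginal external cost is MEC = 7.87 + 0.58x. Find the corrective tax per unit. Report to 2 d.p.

tax = £10.41 per unit

Social marginal benefit = demand − MEC = 49.28 - 5.06x.
Set SMB = MC: 49.28 - 5.06x = 12.88 + 3.24x → x* = 4.3855.
The Pigouvian tax equals MEC at x*: 7.87 + 0.58×4.3855 = 10.4136.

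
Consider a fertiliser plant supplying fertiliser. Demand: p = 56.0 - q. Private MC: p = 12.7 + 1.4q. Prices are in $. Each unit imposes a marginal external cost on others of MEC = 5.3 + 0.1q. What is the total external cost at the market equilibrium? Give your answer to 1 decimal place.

$111.9

Market equilibrium (private): 12.7 + 1.4q = 56.0 - q → q_m = 18.0417.
Total external cost = ∫₀^{q_m} (5.3 + 0.1q) dq = 5.3×18.0417 + ½×0.1×18.0417² = 111.8962.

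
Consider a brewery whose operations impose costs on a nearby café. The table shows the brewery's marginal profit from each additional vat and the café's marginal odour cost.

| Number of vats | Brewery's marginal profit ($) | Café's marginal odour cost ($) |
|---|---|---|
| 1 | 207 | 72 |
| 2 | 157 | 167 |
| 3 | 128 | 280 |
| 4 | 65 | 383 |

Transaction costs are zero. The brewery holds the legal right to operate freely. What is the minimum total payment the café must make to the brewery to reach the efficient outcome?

Left alone the brewery would choose level 4 (marginal profit stays positive).
Efficient level: k* = 1 (marginal profit ≥ marginal odour cost through 1).
The café must at least cover the brewery's forgone profit from cutting 4→1: 157 + 128 + 65 = 350.

$350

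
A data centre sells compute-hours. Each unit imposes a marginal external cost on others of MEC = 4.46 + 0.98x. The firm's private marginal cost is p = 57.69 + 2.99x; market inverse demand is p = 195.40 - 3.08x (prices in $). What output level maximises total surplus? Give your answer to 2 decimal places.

x* = 18.90

Social marginal cost = private MC + MEC = 62.15 + 3.97x.
Set SMC = demand: 62.15 + 3.97x = 195.40 - 3.08x → x* = 18.9007.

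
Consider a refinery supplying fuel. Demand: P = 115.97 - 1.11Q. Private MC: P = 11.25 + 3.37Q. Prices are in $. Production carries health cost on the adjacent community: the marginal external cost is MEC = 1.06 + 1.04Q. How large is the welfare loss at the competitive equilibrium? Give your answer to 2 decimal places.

Market equilibrium (private): 11.25 + 3.37Q = 115.97 - 1.11Q → Q_m = 23.3750.
Social marginal cost = private MC + MEC = 12.31 + 4.41Q.
Set SMC = demand: 12.31 + 4.41Q = 115.97 - 1.11Q → Q* = 18.7790.
Between Q* and Q_m the wedge SMC − demand runs linearly from 0 to MEC(Q_m), so the loss is a triangle.
DWL = ½ × 4.5960 × 25.3700 = 58.3003.

DWL = $58.30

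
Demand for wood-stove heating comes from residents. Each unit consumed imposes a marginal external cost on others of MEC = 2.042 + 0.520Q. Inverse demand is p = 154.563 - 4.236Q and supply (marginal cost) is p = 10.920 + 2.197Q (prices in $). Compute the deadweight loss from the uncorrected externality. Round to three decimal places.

Market equilibrium (private): 10.920 + 2.197Q = 154.563 - 4.236Q → Q_m = 22.3291.
Social marginal benefit = demand − MEC = 152.521 - 4.756Q.
Set SMB = MC: 152.521 - 4.756Q = 10.920 + 2.197Q → Q* = 20.3655.
Height of the DWL triangle at Q_m is MC(Q_m) − SMB(Q_m) = MEC(Q_m) = 13.6531.
DWL = ½ × 1.9636 × 13.6531 = 13.4046.

DWL = $13.405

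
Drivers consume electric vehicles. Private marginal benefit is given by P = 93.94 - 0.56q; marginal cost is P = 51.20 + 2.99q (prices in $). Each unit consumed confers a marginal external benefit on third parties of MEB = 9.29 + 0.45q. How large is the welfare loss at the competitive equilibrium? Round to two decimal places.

DWL = $34.89

Market equilibrium (private): 51.20 + 2.99q = 93.94 - 0.56q → q_m = 12.0394.
Social marginal benefit = demand + MEB = 103.23 - 0.11q.
Set SMB = MC: 103.23 - 0.11q = 51.20 + 2.99q → q* = 16.7839.
The welfare-loss triangle has base |q_m − q*| and height MEB(q_m) (the vertical gap between SMB and MC is zero at q* and MEB at q_m).
DWL = ½ × 4.7445 × 14.7077 = 34.8903.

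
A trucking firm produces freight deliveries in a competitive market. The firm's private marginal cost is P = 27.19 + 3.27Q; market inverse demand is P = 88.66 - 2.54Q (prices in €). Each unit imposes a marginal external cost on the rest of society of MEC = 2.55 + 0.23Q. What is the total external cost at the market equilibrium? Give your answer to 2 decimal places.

Market equilibrium (private): 27.19 + 3.27Q = 88.66 - 2.54Q → Q_m = 10.5800.
Total external cost = ∫₀^{Q_m} (2.55 + 0.23Q) dQ = 2.55×10.5800 + ½×0.23×10.5800² = 39.8517.

€39.85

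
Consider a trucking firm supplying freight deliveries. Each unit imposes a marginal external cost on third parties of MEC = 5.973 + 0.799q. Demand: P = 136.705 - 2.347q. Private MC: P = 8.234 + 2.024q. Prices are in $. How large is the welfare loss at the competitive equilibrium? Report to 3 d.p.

Market equilibrium (private): 8.234 + 2.024q = 136.705 - 2.347q → q_m = 29.3917.
Social marginal cost = private MC + MEC = 14.207 + 2.823q.
Set SMC = demand: 14.207 + 2.823q = 136.705 - 2.347q → q* = 23.6940.
Height of the DWL triangle at q_m is SMC(q_m) − demand(q_m) = MEC(q_m) = 29.4569.
DWL = ½ × 5.6977 × 29.4569 = 83.9183.

DWL = $83.918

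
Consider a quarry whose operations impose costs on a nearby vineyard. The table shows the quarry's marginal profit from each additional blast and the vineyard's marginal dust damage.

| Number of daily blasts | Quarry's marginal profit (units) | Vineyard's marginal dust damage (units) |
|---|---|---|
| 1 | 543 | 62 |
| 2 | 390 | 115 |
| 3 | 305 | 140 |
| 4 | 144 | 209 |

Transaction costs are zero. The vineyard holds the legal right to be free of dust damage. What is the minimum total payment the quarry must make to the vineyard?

317

Efficient level: marginal profit ≥ marginal dust damage through level 3, so k* = 3.
With the vineyard holding the right, the quarry must at least compensate total damage at k*: 62 + 115 + 140 = 317.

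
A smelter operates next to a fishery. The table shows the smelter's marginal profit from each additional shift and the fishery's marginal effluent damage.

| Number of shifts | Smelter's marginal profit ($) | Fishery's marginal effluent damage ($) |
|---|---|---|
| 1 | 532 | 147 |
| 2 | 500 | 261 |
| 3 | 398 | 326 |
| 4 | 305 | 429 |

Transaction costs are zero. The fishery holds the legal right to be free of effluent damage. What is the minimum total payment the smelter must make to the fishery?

$734

Efficient level: marginal profit ≥ marginal effluent damage through level 3, so k* = 3.
With the fishery holding the right, the smelter must at least compensate total damage at k*: 147 + 261 + 326 = 734.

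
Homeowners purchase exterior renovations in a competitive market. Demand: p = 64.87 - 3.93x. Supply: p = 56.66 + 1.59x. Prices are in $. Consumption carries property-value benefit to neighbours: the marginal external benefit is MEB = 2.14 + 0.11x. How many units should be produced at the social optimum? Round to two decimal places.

Social marginal benefit = demand + MEB = 67.01 - 3.82x.
Set SMB = MC: 67.01 - 3.82x = 56.66 + 1.59x → x* = 1.9131.

x* = 1.91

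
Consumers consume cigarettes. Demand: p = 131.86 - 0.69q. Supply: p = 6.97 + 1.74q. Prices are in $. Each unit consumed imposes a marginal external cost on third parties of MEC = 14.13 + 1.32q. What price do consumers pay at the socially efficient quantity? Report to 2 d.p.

P = $111.48

Social marginal benefit = demand − MEC = 117.73 - 2.01q.
Set SMB = MC: 117.73 - 2.01q = 6.97 + 1.74q → q* = 29.5360.
Consumer price on the demand curve at q*: 131.86 − 0.69×29.5360 = 111.4802.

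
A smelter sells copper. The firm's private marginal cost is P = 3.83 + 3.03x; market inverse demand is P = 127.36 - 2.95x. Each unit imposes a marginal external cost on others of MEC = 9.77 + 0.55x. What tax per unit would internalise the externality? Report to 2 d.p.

Social marginal cost = private MC + MEC = 13.60 + 3.58x.
Set SMC = demand: 13.60 + 3.58x = 127.36 - 2.95x → x* = 17.4211.
The Pigouvian tax equals MEC at x*: 9.77 + 0.55×17.4211 = 19.3516.

tax = 19.35 per unit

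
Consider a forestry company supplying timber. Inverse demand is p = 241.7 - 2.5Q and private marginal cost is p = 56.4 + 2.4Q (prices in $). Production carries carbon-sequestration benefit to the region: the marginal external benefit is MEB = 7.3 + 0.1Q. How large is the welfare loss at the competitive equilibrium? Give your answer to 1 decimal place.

DWL = $12.8

Market equilibrium (private): 56.4 + 2.4Q = 241.7 - 2.5Q → Q_m = 37.8163.
Social marginal cost = private MC − MEB = 49.1 + 2.3Q.
Set SMC = demand: 49.1 + 2.3Q = 241.7 - 2.5Q → Q* = 40.1250.
Height of the DWL triangle at Q_m is demand(Q_m) − SMC(Q_m) = MEB(Q_m) = 11.0816.
DWL = ½ × 2.3087 × 11.0816 = 12.7920.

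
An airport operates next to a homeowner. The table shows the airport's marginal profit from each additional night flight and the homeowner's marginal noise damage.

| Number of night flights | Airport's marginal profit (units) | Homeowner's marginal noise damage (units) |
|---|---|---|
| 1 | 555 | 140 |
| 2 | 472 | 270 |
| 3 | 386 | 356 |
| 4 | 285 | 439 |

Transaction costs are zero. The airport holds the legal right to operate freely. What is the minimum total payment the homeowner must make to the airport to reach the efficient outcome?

Left alone the airport would choose level 4 (marginal profit stays positive).
Efficient level: k* = 3 (marginal profit ≥ marginal noise damage through 3).
The homeowner must at least cover the airport's forgone profit from cutting 4→3: 285 = 285.

285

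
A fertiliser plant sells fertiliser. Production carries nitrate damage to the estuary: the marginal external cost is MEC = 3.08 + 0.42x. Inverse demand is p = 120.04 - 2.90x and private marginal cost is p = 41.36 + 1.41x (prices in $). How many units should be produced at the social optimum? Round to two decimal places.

x* = 15.98

Social marginal cost = private MC + MEC = 44.44 + 1.83x.
Set SMC = demand: 44.44 + 1.83x = 120.04 - 2.90x → x* = 15.9831.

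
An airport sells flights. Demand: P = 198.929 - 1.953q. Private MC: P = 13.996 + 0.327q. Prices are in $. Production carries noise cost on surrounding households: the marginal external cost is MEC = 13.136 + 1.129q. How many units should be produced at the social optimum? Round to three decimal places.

Social marginal cost = private MC + MEC = 27.132 + 1.456q.
Set SMC = demand: 27.132 + 1.456q = 198.929 - 1.953q → q* = 50.3951.

q* = 50.395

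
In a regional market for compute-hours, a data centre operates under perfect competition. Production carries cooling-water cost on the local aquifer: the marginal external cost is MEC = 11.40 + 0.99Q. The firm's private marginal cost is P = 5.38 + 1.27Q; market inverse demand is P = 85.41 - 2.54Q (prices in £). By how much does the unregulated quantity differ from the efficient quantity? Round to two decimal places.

6.71 units

Market equilibrium (private): 5.38 + 1.27Q = 85.41 - 2.54Q → Q_m = 21.0052.
Social marginal cost = private MC + MEC = 16.78 + 2.26Q.
Set SMC = demand: 16.78 + 2.26Q = 85.41 - 2.54Q → Q* = 14.2979.
Gap = |21.0052 − 14.2979| = 6.7073.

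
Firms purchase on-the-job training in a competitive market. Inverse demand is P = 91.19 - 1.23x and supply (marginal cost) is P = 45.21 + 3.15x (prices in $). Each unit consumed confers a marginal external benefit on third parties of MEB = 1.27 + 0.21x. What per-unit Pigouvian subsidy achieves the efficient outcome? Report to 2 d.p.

subsidy = $3.65 per unit

Social marginal benefit = demand + MEB = 92.46 - 1.02x.
Set SMB = MC: 92.46 - 1.02x = 45.21 + 3.15x → x* = 11.3309.
The Pigouvian subsidy equals MEB at x*: 1.27 + 0.21×11.3309 = 3.6495.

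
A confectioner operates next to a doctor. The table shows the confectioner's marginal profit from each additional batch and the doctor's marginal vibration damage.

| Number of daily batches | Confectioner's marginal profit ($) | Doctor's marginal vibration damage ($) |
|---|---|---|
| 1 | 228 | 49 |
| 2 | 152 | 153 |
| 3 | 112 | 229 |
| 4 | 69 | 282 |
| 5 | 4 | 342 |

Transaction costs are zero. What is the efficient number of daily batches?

Bargaining reaches the level where marginal profit last exceeds marginal vibration damage.
That holds through level 1 (228 ≥ 49) but not at 2 (152 < 153).

1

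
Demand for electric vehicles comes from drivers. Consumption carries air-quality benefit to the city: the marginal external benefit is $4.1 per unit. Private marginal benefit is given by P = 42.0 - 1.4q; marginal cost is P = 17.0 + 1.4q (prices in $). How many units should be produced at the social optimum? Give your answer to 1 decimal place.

q* = 10.4

Social marginal benefit = demand + MEB = 46.1 - 1.4q.
Set SMB = MC: 46.1 - 1.4q = 17.0 + 1.4q → q* = 10.3929.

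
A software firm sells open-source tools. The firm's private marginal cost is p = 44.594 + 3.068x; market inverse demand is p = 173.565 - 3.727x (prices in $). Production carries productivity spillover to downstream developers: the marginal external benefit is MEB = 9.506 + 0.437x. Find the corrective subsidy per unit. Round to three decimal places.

subsidy = $19.024 per unit

Social marginal cost = private MC − MEB = 35.088 + 2.631x.
Set SMC = demand: 35.088 + 2.631x = 173.565 - 3.727x → x* = 21.7800.
The Pigouvian subsidy equals MEB at x*: 9.506 + 0.437×21.7800 = 19.0239.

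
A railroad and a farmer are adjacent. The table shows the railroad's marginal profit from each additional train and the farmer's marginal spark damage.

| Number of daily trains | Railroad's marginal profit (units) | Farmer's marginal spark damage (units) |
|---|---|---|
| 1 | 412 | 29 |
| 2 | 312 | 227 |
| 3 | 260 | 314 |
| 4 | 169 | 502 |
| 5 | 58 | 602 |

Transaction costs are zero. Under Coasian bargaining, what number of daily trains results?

Bargaining reaches the level where marginal profit last exceeds marginal spark damage.
That holds through level 2 (312 ≥ 227) but not at 3 (260 < 314).

2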